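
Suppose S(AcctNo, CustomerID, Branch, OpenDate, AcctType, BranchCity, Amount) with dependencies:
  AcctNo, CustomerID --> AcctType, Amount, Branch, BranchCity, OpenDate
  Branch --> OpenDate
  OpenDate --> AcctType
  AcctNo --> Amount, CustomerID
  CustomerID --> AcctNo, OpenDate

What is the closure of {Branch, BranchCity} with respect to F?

Start with {Branch, BranchCity}.
Branch --> OpenDate applies; add {OpenDate} → now {Branch, BranchCity, OpenDate}.
OpenDate --> AcctType applies; add {AcctType} → now {AcctType, Branch, BranchCity, OpenDate}.
No further FD applies.

{AcctType, Branch, BranchCity, OpenDate}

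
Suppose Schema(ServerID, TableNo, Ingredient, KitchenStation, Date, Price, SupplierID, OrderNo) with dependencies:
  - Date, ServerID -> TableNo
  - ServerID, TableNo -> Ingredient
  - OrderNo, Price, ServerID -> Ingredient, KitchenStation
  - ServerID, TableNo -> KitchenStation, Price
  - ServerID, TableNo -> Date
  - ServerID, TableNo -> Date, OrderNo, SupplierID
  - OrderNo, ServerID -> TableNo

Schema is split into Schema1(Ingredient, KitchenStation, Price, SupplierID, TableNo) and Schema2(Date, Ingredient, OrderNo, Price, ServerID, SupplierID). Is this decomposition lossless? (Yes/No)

The shared attributes are {Ingredient, Price, SupplierID} and {Ingredient, Price, SupplierID}⁺ = {Ingredient, Price, SupplierID}.
The closure covers neither Schema1 nor Schema2 entirely; the join is not lossless.

No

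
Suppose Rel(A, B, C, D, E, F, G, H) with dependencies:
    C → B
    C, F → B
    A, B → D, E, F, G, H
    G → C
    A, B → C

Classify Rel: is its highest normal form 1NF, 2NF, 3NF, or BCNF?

Candidate keys: {A, B}, {A, C}, {A, G}. Prime attributes: {A, B, C, G}.
For C → B we have {C}⁺ = {B, C}; {C} is not a superkey, so BCNF fails.
Since {B} ⊆ prime attributes and every other non-superkey FD also has a prime right side, the schema is in 3NF.

3NF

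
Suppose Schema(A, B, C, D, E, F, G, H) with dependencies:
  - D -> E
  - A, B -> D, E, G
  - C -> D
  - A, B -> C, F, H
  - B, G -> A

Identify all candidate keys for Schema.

Attributes never on any right-hand side: {B} — every candidate key must contain it.
{A, B}⁺ = {A, B, C, D, E, F, G, H} — all of the relation — so {A, B} is a candidate key.
{B, G}⁺ = {A, B, C, D, E, F, G, H} — all of the relation — so {B, G} is a candidate key.
No proper subset of any of these is a key, and no other minimal superkey exists.

{A, B}, {B, G}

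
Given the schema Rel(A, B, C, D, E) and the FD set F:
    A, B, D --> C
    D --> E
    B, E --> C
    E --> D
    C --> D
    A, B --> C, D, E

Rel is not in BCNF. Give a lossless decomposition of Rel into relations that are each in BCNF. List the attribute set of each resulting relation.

Candidate key of the original relation: {A, B}.
{A, B, C, D, E}: {D} determines {D, E} here but is not a superkey — split on D --> E, giving {D, E} and {A, B, C, D}.
{D, E}: every determinant is a superkey — BCNF.
{A, B, C, D}: {C} determines {C, D} here but is not a superkey — split on C --> D, giving {C, D} and {A, B, C}.
{C, D}: every determinant is a superkey — BCNF.
{A, B, C}: every determinant is a superkey — BCNF.

{A, B, C}; {C, D}; {D, E}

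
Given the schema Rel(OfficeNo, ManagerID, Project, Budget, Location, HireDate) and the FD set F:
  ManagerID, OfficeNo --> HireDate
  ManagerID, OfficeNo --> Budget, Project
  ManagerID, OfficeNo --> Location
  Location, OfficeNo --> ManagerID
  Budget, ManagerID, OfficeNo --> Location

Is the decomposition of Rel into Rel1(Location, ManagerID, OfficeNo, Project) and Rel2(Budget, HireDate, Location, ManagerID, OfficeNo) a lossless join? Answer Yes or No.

Yes

Common attributes: {Location, ManagerID, OfficeNo}; their closure is {Budget, HireDate, Location, ManagerID, OfficeNo, Project}.
Rel1 is contained in that closure, so Rel1 ∩ Rel2 --> Rel1 holds and the join is lossless.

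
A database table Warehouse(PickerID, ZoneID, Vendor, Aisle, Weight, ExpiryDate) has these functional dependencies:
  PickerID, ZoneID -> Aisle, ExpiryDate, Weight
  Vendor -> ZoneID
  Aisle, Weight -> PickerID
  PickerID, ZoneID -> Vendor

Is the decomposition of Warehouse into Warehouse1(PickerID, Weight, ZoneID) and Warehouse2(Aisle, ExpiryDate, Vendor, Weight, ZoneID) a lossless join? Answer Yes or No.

Common attributes: {Weight, ZoneID}; their closure is {Weight, ZoneID}.
The closure covers neither Warehouse1 nor Warehouse2 entirely; the join is not lossless.

No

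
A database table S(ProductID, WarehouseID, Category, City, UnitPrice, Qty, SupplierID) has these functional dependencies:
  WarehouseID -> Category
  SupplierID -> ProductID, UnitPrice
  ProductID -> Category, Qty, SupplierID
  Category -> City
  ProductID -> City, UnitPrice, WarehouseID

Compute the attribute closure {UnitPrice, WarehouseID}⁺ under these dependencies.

Start with {UnitPrice, WarehouseID}.
WarehouseID -> Category applies; add {Category} → now {Category, UnitPrice, WarehouseID}.
Category -> City applies; add {City} → now {Category, City, UnitPrice, WarehouseID}.
No further FD applies.

{Category, City, UnitPrice, WarehouseID}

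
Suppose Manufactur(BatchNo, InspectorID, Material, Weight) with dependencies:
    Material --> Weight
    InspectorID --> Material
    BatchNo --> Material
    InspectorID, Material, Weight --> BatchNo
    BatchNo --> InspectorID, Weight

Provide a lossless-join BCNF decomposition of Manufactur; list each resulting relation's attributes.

{BatchNo, InspectorID, Material}; {Material, Weight}

Candidate keys of the original relation: {BatchNo}, {InspectorID}.
In {BatchNo, InspectorID, Material, Weight}, {Material} is not a superkey ({Material}⁺ restricted to this set is {Material, Weight}), so split on Material --> Weight into {Material, Weight} and {BatchNo, InspectorID, Material}.
{Material, Weight}: every determinant is a superkey — BCNF.
{BatchNo, InspectorID, Material}: every determinant is a superkey — BCNF.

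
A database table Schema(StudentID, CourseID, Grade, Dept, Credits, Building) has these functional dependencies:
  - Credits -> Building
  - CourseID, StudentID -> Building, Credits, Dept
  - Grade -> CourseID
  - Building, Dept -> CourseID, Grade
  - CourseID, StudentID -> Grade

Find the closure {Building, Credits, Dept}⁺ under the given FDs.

Start with {Building, Credits, Dept}.
Building, Dept -> CourseID, Grade applies; add {CourseID, Grade} → now {Building, CourseID, Credits, Dept, Grade}.
No further FD applies.

{Building, CourseID, Credits, Dept, Grade}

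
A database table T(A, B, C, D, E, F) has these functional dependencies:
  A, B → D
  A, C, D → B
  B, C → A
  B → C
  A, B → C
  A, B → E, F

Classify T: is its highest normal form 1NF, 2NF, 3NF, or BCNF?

BCNF

Candidate keys: {A, C, D}, {B}. Prime attributes: {A, B, C, D}.
Each dependency's left side is a superkey — BCNF holds.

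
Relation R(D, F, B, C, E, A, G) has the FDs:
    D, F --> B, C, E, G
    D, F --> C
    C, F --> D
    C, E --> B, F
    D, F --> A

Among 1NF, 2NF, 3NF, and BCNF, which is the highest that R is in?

BCNF

Candidate keys: {C, E}, {C, F}, {D, F}. Prime attributes: {C, D, E, F}.
Every FD has a superkey on the left, so the relation is in BCNF.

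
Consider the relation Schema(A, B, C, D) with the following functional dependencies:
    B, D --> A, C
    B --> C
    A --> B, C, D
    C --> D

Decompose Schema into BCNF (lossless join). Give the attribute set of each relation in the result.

{A, B, C}; {C, D}

Candidate keys of the original relation: {A}, {B}.
{A, B, C, D}: {C} determines {C, D} here but is not a superkey — split on C --> D, giving {C, D} and {A, B, C}.
{C, D} is in BCNF.
{A, B, C} is in BCNF.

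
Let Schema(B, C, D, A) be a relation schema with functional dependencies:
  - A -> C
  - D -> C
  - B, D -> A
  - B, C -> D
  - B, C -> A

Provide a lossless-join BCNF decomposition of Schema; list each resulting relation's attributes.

Candidate keys of the original relation: {A, B}, {B, C}, {B, D}.
{A, B, C, D}: {A} determines {A, C} here but is not a superkey — split on A -> C, giving {A, C} and {A, B, D}.
{A, C} is in BCNF.
{A, B, D} is in BCNF.

{A, B, D}; {A, C}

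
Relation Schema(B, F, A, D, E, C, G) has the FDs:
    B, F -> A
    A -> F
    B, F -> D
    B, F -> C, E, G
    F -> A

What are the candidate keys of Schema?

{A, B}, {B, F}

Attributes never on any right-hand side: {B} — every candidate key must contain it.
Closure of {A, B} is {A, B, C, D, E, F, G}, the whole schema; {A, B} is a candidate key.
Closure of {B, F} is {A, B, C, D, E, F, G}, the whole schema; {B, F} is a candidate key.
These are minimal and exhaustive — every other superkey contains one of them.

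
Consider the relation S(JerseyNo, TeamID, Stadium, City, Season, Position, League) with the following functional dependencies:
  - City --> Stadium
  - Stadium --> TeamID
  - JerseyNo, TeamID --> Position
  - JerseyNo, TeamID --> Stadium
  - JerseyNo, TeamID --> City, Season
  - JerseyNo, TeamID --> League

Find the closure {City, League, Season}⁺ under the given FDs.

Start with {City, League, Season}.
City --> Stadium applies; add {Stadium} → now {City, League, Season, Stadium}.
Stadium --> TeamID applies; add {TeamID} → now {City, League, Season, Stadium, TeamID}.
No further FD applies.

{City, League, Season, Stadium, TeamID}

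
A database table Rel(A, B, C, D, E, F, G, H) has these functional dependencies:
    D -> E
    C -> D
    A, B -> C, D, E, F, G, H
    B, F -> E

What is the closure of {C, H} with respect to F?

Start with {C, H}.
C -> D applies; add {D} → now {C, D, H}.
D -> E applies; add {E} → now {C, D, E, H}.
No further FD applies.

{C, D, E, H}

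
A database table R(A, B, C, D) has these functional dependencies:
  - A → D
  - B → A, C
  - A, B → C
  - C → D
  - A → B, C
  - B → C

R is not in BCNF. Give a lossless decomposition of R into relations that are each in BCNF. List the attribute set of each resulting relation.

Candidate keys of the original relation: {A}, {B}.
{A, B, C, D}: {C} determines {C, D} here but is not a superkey — split on C → D, giving {C, D} and {A, B, C}.
{C, D} is in BCNF.
{A, B, C} is in BCNF.

{A, B, C}; {C, D}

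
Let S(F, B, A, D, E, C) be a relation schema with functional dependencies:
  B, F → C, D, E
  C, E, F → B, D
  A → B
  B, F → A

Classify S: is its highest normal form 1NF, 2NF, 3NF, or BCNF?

3NF

Candidate keys: {A, F}, {B, F}, {C, E, F}. Prime attributes: {A, B, C, E, F}.
A → B breaks BCNF: {A}⁺ = {A, B}, so {A} is not a superkey.
But every attribute on its right side ({B}) is prime, and the same holds for every other non-superkey FD, so 3NF still holds.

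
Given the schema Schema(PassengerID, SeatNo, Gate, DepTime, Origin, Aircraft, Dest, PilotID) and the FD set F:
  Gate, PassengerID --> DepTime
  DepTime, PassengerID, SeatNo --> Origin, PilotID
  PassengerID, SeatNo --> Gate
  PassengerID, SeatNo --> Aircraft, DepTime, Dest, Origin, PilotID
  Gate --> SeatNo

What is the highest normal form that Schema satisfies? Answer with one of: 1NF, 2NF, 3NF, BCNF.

3NF

Candidate keys: {Gate, PassengerID}, {PassengerID, SeatNo}. Prime attributes: {Gate, PassengerID, SeatNo}.
Gate --> SeatNo breaks BCNF: {Gate}⁺ = {Gate, SeatNo}, so {Gate} is not a superkey.
Its right-hand attributes {SeatNo} are all prime, as are those of every other non-superkey FD — the relation is in 3NF.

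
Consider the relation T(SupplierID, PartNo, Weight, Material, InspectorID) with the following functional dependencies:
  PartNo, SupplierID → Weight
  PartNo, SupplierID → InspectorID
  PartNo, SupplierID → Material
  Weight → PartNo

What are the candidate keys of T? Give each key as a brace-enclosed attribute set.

No FD produces {SupplierID}, so it must be in every candidate key.
Closure of {PartNo, SupplierID} is {InspectorID, Material, PartNo, SupplierID, Weight}, the whole schema; {PartNo, SupplierID} is a candidate key.
Closure of {SupplierID, Weight} is {InspectorID, Material, PartNo, SupplierID, Weight}, the whole schema; {SupplierID, Weight} is a candidate key.
Any other superkey properly contains one of these, so there are no further candidate keys.

{PartNo, SupplierID}, {SupplierID, Weight}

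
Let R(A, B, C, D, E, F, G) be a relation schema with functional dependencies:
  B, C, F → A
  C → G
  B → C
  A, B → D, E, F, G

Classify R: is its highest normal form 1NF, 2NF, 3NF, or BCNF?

Candidate keys: {A, B}, {B, F}. Prime attributes: {A, B, F}.
For C → G we have {C}⁺ = {C, G}; {C} is not a superkey, so BCNF fails.
C → G has non-prime {G} on the right and a non-superkey on the left, so 3NF fails.
Since {B} ⊂ {A, B} and {B}⁺ ⊇ {C, G} with {C, G} non-prime, there is a partial dependency; 2NF fails.

1NF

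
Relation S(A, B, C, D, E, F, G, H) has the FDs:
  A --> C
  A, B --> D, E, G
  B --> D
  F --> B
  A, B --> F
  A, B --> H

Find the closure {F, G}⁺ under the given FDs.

{B, D, F, G}

Start with {F, G}.
F --> B applies; add {B} → now {B, F, G}.
B --> D applies; add {D} → now {B, D, F, G}.
No further FD applies.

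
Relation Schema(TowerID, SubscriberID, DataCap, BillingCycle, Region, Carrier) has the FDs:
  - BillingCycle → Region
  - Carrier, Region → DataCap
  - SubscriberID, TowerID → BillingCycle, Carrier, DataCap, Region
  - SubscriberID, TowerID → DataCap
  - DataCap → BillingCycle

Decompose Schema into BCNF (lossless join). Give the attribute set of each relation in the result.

Candidate key of the original relation: {SubscriberID, TowerID}.
Within {BillingCycle, Carrier, DataCap, Region, SubscriberID, TowerID}: {BillingCycle}⁺ ∩ {BillingCycle, Carrier, DataCap, Region, SubscriberID, TowerID} = {BillingCycle, Region}, not the whole set, so BillingCycle → Region violates BCNF; decompose into {BillingCycle, Region} and {BillingCycle, Carrier, DataCap, SubscriberID, TowerID}.
{BillingCycle, Region}: every determinant is a superkey — BCNF.
Within {BillingCycle, Carrier, DataCap, SubscriberID, TowerID}: {DataCap}⁺ ∩ {BillingCycle, Carrier, DataCap, SubscriberID, TowerID} = {BillingCycle, DataCap}, not the whole set, so DataCap → BillingCycle violates BCNF; decompose into {BillingCycle, DataCap} and {Carrier, DataCap, SubscriberID, TowerID}.
{BillingCycle, DataCap}: every determinant is a superkey — BCNF.
{Carrier, DataCap, SubscriberID, TowerID}: every determinant is a superkey — BCNF.

{BillingCycle, DataCap}; {BillingCycle, Region}; {Carrier, DataCap, SubscriberID, TowerID}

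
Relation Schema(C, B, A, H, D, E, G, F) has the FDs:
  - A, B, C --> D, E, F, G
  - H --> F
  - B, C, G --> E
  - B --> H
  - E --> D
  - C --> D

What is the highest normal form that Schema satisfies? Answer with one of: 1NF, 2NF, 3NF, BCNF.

1NF

Candidate key: {A, B, C}. Prime attributes: {A, B, C}.
H --> F breaks BCNF: {H}⁺ = {F, H}, so {H} is not a superkey.
Because {F} is non-prime and the left side of H --> F is not a superkey, the relation is not in 3NF.
Since {B} ⊂ {A, B, C} and {B}⁺ ⊇ {F, H} with {F, H} non-prime, there is a partial dependency; 2NF fails.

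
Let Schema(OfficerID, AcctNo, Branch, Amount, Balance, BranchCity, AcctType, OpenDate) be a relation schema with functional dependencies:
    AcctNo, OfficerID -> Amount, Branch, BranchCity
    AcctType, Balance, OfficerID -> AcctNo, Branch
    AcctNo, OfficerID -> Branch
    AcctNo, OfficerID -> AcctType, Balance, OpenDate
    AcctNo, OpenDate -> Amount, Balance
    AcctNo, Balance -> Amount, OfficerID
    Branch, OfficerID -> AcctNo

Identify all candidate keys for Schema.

{AcctNo, Balance} is a candidate key since {AcctNo, Balance}⁺ = {AcctNo, AcctType, Amount, Balance, Branch, BranchCity, OfficerID, OpenDate} covers every attribute.
{AcctNo, OfficerID} is a candidate key since {AcctNo, OfficerID}⁺ = {AcctNo, AcctType, Amount, Balance, Branch, BranchCity, OfficerID, OpenDate} covers every attribute.
{AcctNo, OpenDate} is a candidate key since {AcctNo, OpenDate}⁺ = {AcctNo, AcctType, Amount, Balance, Branch, BranchCity, OfficerID, OpenDate} covers every attribute.
{Branch, OfficerID} is a candidate key since {Branch, OfficerID}⁺ = {AcctNo, AcctType, Amount, Balance, Branch, BranchCity, OfficerID, OpenDate} covers every attribute.
{AcctType, Balance, OfficerID} is a candidate key since {AcctType, Balance, OfficerID}⁺ = {AcctNo, AcctType, Amount, Balance, Branch, BranchCity, OfficerID, OpenDate} covers every attribute.
Any other superkey properly contains one of these, so there are no further candidate keys.

{AcctNo, Balance}, {AcctNo, OfficerID}, {AcctNo, OpenDate}, {AcctType, Balance, OfficerID}, {Branch, OfficerID}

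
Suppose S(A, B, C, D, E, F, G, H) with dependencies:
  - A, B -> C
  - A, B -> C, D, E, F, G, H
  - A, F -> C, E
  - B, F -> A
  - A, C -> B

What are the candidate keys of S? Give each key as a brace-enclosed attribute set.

{A, B}, {A, C}, {A, F}, {B, F}

Closure of {A, B} is {A, B, C, D, E, F, G, H}, the whole schema; {A, B} is a candidate key.
Closure of {A, C} is {A, B, C, D, E, F, G, H}, the whole schema; {A, C} is a candidate key.
Closure of {A, F} is {A, B, C, D, E, F, G, H}, the whole schema; {A, F} is a candidate key.
Closure of {B, F} is {A, B, C, D, E, F, G, H}, the whole schema; {B, F} is a candidate key.
No proper subset of any of these is a key, and no other minimal superkey exists.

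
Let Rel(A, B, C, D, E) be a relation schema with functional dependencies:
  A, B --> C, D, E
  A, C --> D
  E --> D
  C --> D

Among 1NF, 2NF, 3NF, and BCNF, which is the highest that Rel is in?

2NF

Candidate key: {A, B}. Prime attributes: {A, B}.
A, C --> D: {A, C}⁺ = {A, C, D}, which is not all of the attributes, so the left side is not a superkey — BCNF is violated.
A, C --> D has non-prime {D} on the right and a non-superkey on the left, so 3NF fails.
Checking every proper subset of each key, none determines a non-prime attribute — 2NF is satisfied.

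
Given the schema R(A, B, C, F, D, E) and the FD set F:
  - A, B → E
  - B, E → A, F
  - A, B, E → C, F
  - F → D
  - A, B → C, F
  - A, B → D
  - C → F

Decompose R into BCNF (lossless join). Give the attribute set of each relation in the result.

{A, B, C, E}; {C, F}; {D, F}

Candidate keys of the original relation: {A, B}, {B, E}.
{A, B, C, D, E, F}: {F} determines {D, F} here but is not a superkey — split on F → D, giving {D, F} and {A, B, C, E, F}.
{D, F} is in BCNF.
{A, B, C, E, F}: {C} determines {C, F} here but is not a superkey — split on C → F, giving {C, F} and {A, B, C, E}.
{C, F} is in BCNF.
{A, B, C, E} is in BCNF.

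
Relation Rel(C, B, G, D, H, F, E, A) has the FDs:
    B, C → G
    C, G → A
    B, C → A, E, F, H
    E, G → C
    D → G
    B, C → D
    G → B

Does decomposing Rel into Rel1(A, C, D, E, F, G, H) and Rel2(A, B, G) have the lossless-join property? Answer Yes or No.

Yes

Rel1 ∩ Rel2 = {A, G}; its closure under F is {A, B, G}.
Rel2 is contained in that closure, so Rel1 ∩ Rel2 → Rel2 holds and the join is lossless.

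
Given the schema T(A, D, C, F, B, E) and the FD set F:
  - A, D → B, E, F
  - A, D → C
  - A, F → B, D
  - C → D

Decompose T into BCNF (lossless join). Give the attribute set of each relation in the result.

Candidate keys of the original relation: {A, C}, {A, D}, {A, F}.
Within {A, B, C, D, E, F}: {C}⁺ ∩ {A, B, C, D, E, F} = {C, D}, not the whole set, so C → D violates BCNF; decompose into {C, D} and {A, B, C, E, F}.
{C, D} is in BCNF.
{A, B, C, E, F} is in BCNF.

{A, B, C, E, F}; {C, D}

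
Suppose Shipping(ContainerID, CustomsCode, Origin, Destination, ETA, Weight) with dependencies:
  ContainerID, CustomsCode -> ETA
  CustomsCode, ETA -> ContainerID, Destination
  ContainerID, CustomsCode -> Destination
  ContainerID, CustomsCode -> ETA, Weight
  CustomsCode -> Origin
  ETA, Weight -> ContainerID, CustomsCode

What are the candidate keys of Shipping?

{ContainerID, CustomsCode}, {CustomsCode, ETA}, {ETA, Weight}

{ContainerID, CustomsCode}⁺ = {ContainerID, CustomsCode, Destination, ETA, Origin, Weight}, which is every attribute, so {ContainerID, CustomsCode} is a candidate key.
{CustomsCode, ETA}⁺ = {ContainerID, CustomsCode, Destination, ETA, Origin, Weight}, which is every attribute, so {CustomsCode, ETA} is a candidate key.
{ETA, Weight}⁺ = {ContainerID, CustomsCode, Destination, ETA, Origin, Weight}, which is every attribute, so {ETA, Weight} is a candidate key.
No proper subset of any of these is a key, and no other minimal superkey exists.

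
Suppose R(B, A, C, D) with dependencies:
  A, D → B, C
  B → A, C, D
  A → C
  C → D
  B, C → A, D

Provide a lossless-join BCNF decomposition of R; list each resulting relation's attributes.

Candidate keys of the original relation: {A}, {B}.
{A, B, C, D}: {C} determines {C, D} here but is not a superkey — split on C → D, giving {C, D} and {A, B, C}.
{C, D} is in BCNF.
{A, B, C} is in BCNF.

{A, B, C}; {C, D}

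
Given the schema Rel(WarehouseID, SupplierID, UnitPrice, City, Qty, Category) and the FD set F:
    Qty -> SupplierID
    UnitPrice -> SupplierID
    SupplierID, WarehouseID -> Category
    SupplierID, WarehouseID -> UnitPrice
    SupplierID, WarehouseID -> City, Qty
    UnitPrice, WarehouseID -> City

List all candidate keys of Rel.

Attributes never on any right-hand side: {WarehouseID} — every candidate key must contain it.
{Qty, WarehouseID} is a candidate key since {Qty, WarehouseID}⁺ = {Category, City, Qty, SupplierID, UnitPrice, WarehouseID} covers every attribute.
{SupplierID, WarehouseID} is a candidate key since {SupplierID, WarehouseID}⁺ = {Category, City, Qty, SupplierID, UnitPrice, WarehouseID} covers every attribute.
{UnitPrice, WarehouseID} is a candidate key since {UnitPrice, WarehouseID}⁺ = {Category, City, Qty, SupplierID, UnitPrice, WarehouseID} covers every attribute.
These are minimal and exhaustive — every other superkey contains one of them.

{Qty, WarehouseID}, {SupplierID, WarehouseID}, {UnitPrice, WarehouseID}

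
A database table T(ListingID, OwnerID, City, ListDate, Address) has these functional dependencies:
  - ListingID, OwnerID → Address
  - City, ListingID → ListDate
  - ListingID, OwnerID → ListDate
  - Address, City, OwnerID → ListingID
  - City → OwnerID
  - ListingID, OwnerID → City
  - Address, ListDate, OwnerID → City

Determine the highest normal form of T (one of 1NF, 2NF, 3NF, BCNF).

3NF

Candidate keys: {Address, City}, {Address, ListDate, OwnerID}, {City, ListingID}, {ListingID, OwnerID}. Prime attributes: {Address, City, ListDate, ListingID, OwnerID}.
City → OwnerID: {City}⁺ = {City, OwnerID}, which is not all of the attributes, so the left side is not a superkey — BCNF is violated.
Its right-hand attributes {OwnerID} are all prime, as are those of every other non-superkey FD — the relation is in 3NF.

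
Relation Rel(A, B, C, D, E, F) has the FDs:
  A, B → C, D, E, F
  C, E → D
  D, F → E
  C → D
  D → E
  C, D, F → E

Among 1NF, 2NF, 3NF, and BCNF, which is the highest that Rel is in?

2NF

Candidate key: {A, B}. Prime attributes: {A, B}.
For C, E → D we have {C, E}⁺ = {C, D, E}; {C, E} is not a superkey, so BCNF fails.
Because {D} is non-prime and the left side of C, E → D is not a superkey, the relation is not in 3NF.
Checking every proper subset of each key, none determines a non-prime attribute — 2NF is satisfied.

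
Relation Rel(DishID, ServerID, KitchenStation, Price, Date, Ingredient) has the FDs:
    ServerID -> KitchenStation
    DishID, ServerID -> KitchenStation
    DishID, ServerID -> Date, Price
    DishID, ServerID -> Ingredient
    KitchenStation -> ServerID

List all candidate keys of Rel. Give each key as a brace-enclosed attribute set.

{DishID, KitchenStation}, {DishID, ServerID}

No FD produces {DishID}, so it must be in every candidate key.
Closure of {DishID, KitchenStation} is {Date, DishID, Ingredient, KitchenStation, Price, ServerID}, the whole schema; {DishID, KitchenStation} is a candidate key.
Closure of {DishID, ServerID} is {Date, DishID, Ingredient, KitchenStation, Price, ServerID}, the whole schema; {DishID, ServerID} is a candidate key.
These are minimal and exhaustive — every other superkey contains one of them.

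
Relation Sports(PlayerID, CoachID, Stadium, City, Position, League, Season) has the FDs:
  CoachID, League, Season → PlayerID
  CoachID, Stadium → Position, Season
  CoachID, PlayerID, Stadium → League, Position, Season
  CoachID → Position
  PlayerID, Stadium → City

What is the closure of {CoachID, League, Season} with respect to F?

Start with {CoachID, League, Season}.
CoachID, League, Season → PlayerID applies; add {PlayerID} → now {CoachID, League, PlayerID, Season}.
CoachID → Position applies; add {Position} → now {CoachID, League, PlayerID, Position, Season}.
No further FD applies.

{CoachID, League, PlayerID, Position, Season}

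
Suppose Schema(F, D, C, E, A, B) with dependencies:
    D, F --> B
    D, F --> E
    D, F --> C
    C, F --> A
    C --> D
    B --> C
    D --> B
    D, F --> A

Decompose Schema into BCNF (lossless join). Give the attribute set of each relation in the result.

Candidate keys of the original relation: {B, F}, {C, F}, {D, F}.
{A, B, C, D, E, F}: {C} determines {B, C, D} here but is not a superkey — split on C --> B, D, giving {B, C, D} and {A, C, E, F}.
{B, C, D} is in BCNF.
{A, C, E, F} is in BCNF.

{A, C, E, F}; {B, C, D}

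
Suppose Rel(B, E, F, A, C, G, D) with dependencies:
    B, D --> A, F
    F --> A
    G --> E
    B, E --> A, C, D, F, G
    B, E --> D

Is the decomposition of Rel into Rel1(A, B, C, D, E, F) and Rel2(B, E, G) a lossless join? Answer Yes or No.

Rel1 ∩ Rel2 = {B, E}; its closure under F is {A, B, C, D, E, F, G}.
This includes all of Rel1, so the common attributes are a superkey of Rel1 — the join is lossless.

Yes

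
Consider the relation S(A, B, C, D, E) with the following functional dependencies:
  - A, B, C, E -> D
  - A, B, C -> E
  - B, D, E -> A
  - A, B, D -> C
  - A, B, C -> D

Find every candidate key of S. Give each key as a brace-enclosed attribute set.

{A, B, C}, {A, B, D}, {B, D, E}

{B} never appears on the right of any FD, so every key must include it.
{A, B, C} is a candidate key since {A, B, C}⁺ = {A, B, C, D, E} covers every attribute.
{A, B, D} is a candidate key since {A, B, D}⁺ = {A, B, C, D, E} covers every attribute.
{B, D, E} is a candidate key since {B, D, E}⁺ = {A, B, C, D, E} covers every attribute.
Any other superkey properly contains one of these, so there are no further candidate keys.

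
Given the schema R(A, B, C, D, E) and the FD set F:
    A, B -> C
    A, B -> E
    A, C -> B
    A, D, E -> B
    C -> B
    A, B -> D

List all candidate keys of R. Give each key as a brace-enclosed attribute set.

{A, B}, {A, C}, {A, D, E}

No FD produces {A}, so it must be in every candidate key.
Closure of {A, B} is {A, B, C, D, E}, the whole schema; {A, B} is a candidate key.
Closure of {A, C} is {A, B, C, D, E}, the whole schema; {A, C} is a candidate key.
Closure of {A, D, E} is {A, B, C, D, E}, the whole schema; {A, D, E} is a candidate key.
These are minimal and exhaustive — every other superkey contains one of them.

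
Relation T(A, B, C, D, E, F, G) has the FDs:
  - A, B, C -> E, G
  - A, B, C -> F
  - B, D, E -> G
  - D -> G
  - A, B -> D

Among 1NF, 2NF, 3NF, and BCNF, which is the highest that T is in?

1NF

Candidate key: {A, B, C}. Prime attributes: {A, B, C}.
B, D, E -> G: {B, D, E}⁺ = {B, D, E, G}, which is not all of the attributes, so the left side is not a superkey — BCNF is violated.
Because {G} is non-prime and the left side of B, D, E -> G is not a superkey, the relation is not in 3NF.
The proper key subset {A, B} of {A, B, C} determines non-prime {D, G}, so the relation is not even in 2NF.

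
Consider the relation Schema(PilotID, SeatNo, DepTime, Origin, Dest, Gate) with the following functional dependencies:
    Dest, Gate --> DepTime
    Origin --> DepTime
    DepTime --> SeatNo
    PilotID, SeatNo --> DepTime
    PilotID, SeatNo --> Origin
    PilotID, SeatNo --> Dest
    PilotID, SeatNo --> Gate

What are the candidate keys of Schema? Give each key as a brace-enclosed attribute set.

{DepTime, PilotID}, {Dest, Gate, PilotID}, {Origin, PilotID}, {PilotID, SeatNo}

Attributes never on any right-hand side: {PilotID} — every candidate key must contain it.
{DepTime, PilotID}⁺ = {DepTime, Dest, Gate, Origin, PilotID, SeatNo} — all of the relation — so {DepTime, PilotID} is a candidate key.
{Origin, PilotID}⁺ = {DepTime, Dest, Gate, Origin, PilotID, SeatNo} — all of the relation — so {Origin, PilotID} is a candidate key.
{PilotID, SeatNo}⁺ = {DepTime, Dest, Gate, Origin, PilotID, SeatNo} — all of the relation — so {PilotID, SeatNo} is a candidate key.
{Dest, Gate, PilotID}⁺ = {DepTime, Dest, Gate, Origin, PilotID, SeatNo} — all of the relation — so {Dest, Gate, PilotID} is a candidate key.
Any other superkey properly contains one of these, so there are no further candidate keys.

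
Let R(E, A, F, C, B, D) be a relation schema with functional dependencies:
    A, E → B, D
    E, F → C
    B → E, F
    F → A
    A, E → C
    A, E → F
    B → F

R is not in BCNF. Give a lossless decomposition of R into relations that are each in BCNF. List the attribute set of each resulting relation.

{A, F}; {B, C, D, E, F}

Candidate keys of the original relation: {A, E}, {B}, {E, F}.
Within {A, B, C, D, E, F}: {F}⁺ ∩ {A, B, C, D, E, F} = {A, F}, not the whole set, so F → A violates BCNF; decompose into {A, F} and {B, C, D, E, F}.
{A, F} has no BCNF violation.
{B, C, D, E, F} has no BCNF violation.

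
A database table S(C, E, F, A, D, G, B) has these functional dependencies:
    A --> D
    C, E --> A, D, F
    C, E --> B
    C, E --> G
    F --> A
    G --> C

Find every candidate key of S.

{C, E}, {E, G}

{E} never appears on the right of any FD, so every key must include it.
{C, E}⁺ = {A, B, C, D, E, F, G}, which is every attribute, so {C, E} is a candidate key.
{E, G}⁺ = {A, B, C, D, E, F, G}, which is every attribute, so {E, G} is a candidate key.
No proper subset of any of these is a key, and no other minimal superkey exists.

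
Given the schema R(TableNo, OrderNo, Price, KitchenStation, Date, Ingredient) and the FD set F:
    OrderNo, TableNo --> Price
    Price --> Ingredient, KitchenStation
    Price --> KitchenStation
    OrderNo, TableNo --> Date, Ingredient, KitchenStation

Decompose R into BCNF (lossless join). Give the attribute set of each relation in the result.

{Date, OrderNo, Price, TableNo}; {Ingredient, KitchenStation, Price}

Candidate key of the original relation: {OrderNo, TableNo}.
{Date, Ingredient, KitchenStation, OrderNo, Price, TableNo}: {Price} determines {Ingredient, KitchenStation, Price} here but is not a superkey — split on Price --> Ingredient, KitchenStation, giving {Ingredient, KitchenStation, Price} and {Date, OrderNo, Price, TableNo}.
{Ingredient, KitchenStation, Price} is in BCNF.
{Date, OrderNo, Price, TableNo} is in BCNF.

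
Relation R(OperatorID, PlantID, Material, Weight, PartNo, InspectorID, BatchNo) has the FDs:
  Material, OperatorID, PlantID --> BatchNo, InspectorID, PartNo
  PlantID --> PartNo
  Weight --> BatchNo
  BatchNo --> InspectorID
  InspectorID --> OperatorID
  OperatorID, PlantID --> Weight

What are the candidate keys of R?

{BatchNo, Material, PlantID}, {InspectorID, Material, PlantID}, {Material, OperatorID, PlantID}, {Material, PlantID, Weight}

No FD produces {Material, PlantID}, so they must be in every candidate key.
{BatchNo, Material, PlantID} is a candidate key since {BatchNo, Material, PlantID}⁺ = {BatchNo, InspectorID, Material, OperatorID, PartNo, PlantID, Weight} covers every attribute.
{InspectorID, Material, PlantID} is a candidate key since {InspectorID, Material, PlantID}⁺ = {BatchNo, InspectorID, Material, OperatorID, PartNo, PlantID, Weight} covers every attribute.
{Material, OperatorID, PlantID} is a candidate key since {Material, OperatorID, PlantID}⁺ = {BatchNo, InspectorID, Material, OperatorID, PartNo, PlantID, Weight} covers every attribute.
{Material, PlantID, Weight} is a candidate key since {Material, PlantID, Weight}⁺ = {BatchNo, InspectorID, Material, OperatorID, PartNo, PlantID, Weight} covers every attribute.
These are minimal and exhaustive — every other superkey contains one of them.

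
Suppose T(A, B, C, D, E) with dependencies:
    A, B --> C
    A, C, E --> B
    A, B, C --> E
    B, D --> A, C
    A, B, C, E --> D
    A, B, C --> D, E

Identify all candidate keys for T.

{A, B}, {A, C, E}, {B, D}

Closure of {A, B} is {A, B, C, D, E}, the whole schema; {A, B} is a candidate key.
Closure of {B, D} is {A, B, C, D, E}, the whole schema; {B, D} is a candidate key.
Closure of {A, C, E} is {A, B, C, D, E}, the whole schema; {A, C, E} is a candidate key.
No proper subset of any of these is a key, and no other minimal superkey exists.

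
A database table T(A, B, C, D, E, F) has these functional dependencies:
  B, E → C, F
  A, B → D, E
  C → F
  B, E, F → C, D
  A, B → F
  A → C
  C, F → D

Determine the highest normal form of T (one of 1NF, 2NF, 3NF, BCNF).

1NF

Candidate key: {A, B}. Prime attributes: {A, B}.
B, E → C, F: {B, E}⁺ = {B, C, D, E, F}, which is not all of the attributes, so the left side is not a superkey — BCNF is violated.
B, E → C, F has non-prime {C, F} on the right and a non-superkey on the left, so 3NF fails.
Since {A} ⊂ {A, B} and {A}⁺ ⊇ {C, D, F} with {C, D, F} non-prime, there is a partial dependency; 2NF fails.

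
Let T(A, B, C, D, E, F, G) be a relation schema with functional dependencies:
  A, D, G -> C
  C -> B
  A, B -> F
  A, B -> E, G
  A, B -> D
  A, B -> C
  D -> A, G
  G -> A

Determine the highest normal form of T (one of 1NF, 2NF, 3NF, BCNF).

3NF

Candidate keys: {A, B}, {A, C}, {B, G}, {C, G}, {D}. Prime attributes: {A, B, C, D, G}.
For C -> B we have {C}⁺ = {B, C}; {C} is not a superkey, so BCNF fails.
But every attribute on its right side ({B}) is prime, and the same holds for every other non-superkey FD, so 3NF still holds.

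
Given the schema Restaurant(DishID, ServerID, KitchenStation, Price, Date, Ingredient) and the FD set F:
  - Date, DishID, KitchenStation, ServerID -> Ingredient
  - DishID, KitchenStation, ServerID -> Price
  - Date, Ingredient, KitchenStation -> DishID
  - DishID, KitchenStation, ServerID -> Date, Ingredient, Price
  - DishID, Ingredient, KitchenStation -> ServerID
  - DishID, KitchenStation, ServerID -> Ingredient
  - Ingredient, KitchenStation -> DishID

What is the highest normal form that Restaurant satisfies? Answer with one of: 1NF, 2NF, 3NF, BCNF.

BCNF

Candidate keys: {DishID, KitchenStation, ServerID}, {Ingredient, KitchenStation}. Prime attributes: {DishID, Ingredient, KitchenStation, ServerID}.
Every FD has a superkey on the left, so the relation is in BCNF.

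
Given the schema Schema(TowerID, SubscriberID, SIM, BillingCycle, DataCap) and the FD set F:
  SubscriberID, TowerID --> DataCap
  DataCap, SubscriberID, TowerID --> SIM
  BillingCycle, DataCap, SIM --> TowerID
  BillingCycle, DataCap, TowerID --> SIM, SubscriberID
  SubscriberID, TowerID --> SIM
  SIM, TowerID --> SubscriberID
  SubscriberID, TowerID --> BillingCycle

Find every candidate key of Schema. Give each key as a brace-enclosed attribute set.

{BillingCycle, DataCap, SIM}, {BillingCycle, DataCap, TowerID}, {SIM, TowerID}, {SubscriberID, TowerID}

Closure of {SIM, TowerID} is {BillingCycle, DataCap, SIM, SubscriberID, TowerID}, the whole schema; {SIM, TowerID} is a candidate key.
Closure of {SubscriberID, TowerID} is {BillingCycle, DataCap, SIM, SubscriberID, TowerID}, the whole schema; {SubscriberID, TowerID} is a candidate key.
Closure of {BillingCycle, DataCap, SIM} is {BillingCycle, DataCap, SIM, SubscriberID, TowerID}, the whole schema; {BillingCycle, DataCap, SIM} is a candidate key.
Closure of {BillingCycle, DataCap, TowerID} is {BillingCycle, DataCap, SIM, SubscriberID, TowerID}, the whole schema; {BillingCycle, DataCap, TowerID} is a candidate key.
Any other superkey properly contains one of these, so there are no further candidate keys.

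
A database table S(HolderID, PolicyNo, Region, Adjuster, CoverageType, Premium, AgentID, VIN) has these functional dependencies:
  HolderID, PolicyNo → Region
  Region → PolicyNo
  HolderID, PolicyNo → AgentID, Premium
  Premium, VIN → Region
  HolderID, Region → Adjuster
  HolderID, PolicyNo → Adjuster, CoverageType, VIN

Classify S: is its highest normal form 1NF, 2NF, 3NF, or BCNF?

Candidate keys: {HolderID, PolicyNo}, {HolderID, Premium, VIN}, {HolderID, Region}. Prime attributes: {HolderID, PolicyNo, Premium, Region, VIN}.
For Region → PolicyNo we have {Region}⁺ = {PolicyNo, Region}; {Region} is not a superkey, so BCNF fails.
But every attribute on its right side ({PolicyNo}) is prime, and the same holds for every other non-superkey FD, so 3NF still holds.

3NF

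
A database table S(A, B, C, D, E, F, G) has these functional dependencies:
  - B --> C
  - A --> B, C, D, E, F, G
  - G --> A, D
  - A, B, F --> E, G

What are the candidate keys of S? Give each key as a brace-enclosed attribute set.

{A}⁺ = {A, B, C, D, E, F, G} — all of the relation — so {A} is a candidate key.
{G}⁺ = {A, B, C, D, E, F, G} — all of the relation — so {G} is a candidate key.
No proper subset of any of these is a key, and no other minimal superkey exists.

{A}, {G}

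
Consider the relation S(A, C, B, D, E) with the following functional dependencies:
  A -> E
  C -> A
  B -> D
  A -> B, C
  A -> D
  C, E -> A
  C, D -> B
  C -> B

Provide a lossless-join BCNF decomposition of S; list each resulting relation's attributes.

{A, B, C, E}; {B, D}

Candidate keys of the original relation: {A}, {C}.
In {A, B, C, D, E}, {B} is not a superkey ({B}⁺ restricted to this set is {B, D}), so split on B -> D into {B, D} and {A, B, C, E}.
{B, D} is in BCNF.
{A, B, C, E} is in BCNF.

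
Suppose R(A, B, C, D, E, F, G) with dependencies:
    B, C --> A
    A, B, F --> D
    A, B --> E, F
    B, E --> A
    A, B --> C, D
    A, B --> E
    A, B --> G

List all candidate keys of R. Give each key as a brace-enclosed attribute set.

{A, B}, {B, C}, {B, E}

{B} never appears on the right of any FD, so every key must include it.
{A, B}⁺ = {A, B, C, D, E, F, G} — all of the relation — so {A, B} is a candidate key.
{B, C}⁺ = {A, B, C, D, E, F, G} — all of the relation — so {B, C} is a candidate key.
{B, E}⁺ = {A, B, C, D, E, F, G} — all of the relation — so {B, E} is a candidate key.
No proper subset of any of these is a key, and no other minimal superkey exists.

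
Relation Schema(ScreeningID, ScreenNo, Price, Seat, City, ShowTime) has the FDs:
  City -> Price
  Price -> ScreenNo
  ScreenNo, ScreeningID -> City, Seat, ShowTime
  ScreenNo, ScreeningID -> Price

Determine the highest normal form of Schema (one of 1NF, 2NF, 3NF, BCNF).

3NF

Candidate keys: {City, ScreeningID}, {Price, ScreeningID}, {ScreenNo, ScreeningID}. Prime attributes: {City, Price, ScreenNo, ScreeningID}.
City -> Price breaks BCNF: {City}⁺ = {City, Price, ScreenNo}, so {City} is not a superkey.
Its right-hand attributes {Price} are all prime, as are those of every other non-superkey FD — the relation is in 3NF.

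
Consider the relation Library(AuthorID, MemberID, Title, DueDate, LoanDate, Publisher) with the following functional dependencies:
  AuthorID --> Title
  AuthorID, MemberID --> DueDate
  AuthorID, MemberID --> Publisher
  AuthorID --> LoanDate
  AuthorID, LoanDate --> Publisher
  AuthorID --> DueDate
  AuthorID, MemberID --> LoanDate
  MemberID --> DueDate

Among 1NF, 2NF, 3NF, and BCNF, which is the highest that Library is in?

Candidate key: {AuthorID, MemberID}. Prime attributes: {AuthorID, MemberID}.
AuthorID --> Title: {AuthorID}⁺ = {AuthorID, DueDate, LoanDate, Publisher, Title}, which is not all of the attributes, so the left side is not a superkey — BCNF is violated.
AuthorID --> Title determines the non-prime attribute {Title} from a non-superkey — 3NF is violated.
The proper key subset {AuthorID} of {AuthorID, MemberID} determines non-prime {DueDate, LoanDate, Publisher, Title}, so the relation is not even in 2NF.

1NF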